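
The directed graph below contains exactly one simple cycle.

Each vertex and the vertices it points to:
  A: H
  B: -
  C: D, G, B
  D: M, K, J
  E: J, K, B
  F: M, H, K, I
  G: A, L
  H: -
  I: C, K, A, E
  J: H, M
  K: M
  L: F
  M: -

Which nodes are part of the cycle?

C, F, G, I, L

DFS with gray/black marking from I:
I gray
  C gray
    D gray
      M gray
      M black
      K gray
        K→M: M black — skip
      K black
      J gray
        H gray
        H black
        J→M: M black — skip
      J black
    D black
    G gray
      A gray
        A→H: H black — skip
      A black
      L gray
        F gray
          F→M: M black — skip
          F→H: H black — skip
          F→K: K black — skip
          F→I: I is gray → back edge
Back edge closes the cycle I → C → G → L → F → I; its vertices are {C, F, G, I, L}.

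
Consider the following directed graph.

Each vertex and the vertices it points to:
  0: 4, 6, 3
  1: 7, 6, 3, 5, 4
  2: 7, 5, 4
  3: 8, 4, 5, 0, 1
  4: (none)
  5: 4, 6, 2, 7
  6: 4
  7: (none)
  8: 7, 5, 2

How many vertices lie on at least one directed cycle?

A vertex is on a directed cycle iff it belongs to a strongly connected component of size ≥ 2 (or has a self-loop).
The vertices on cycles are {0, 1, 2, 3, 5} — 5 in total.

5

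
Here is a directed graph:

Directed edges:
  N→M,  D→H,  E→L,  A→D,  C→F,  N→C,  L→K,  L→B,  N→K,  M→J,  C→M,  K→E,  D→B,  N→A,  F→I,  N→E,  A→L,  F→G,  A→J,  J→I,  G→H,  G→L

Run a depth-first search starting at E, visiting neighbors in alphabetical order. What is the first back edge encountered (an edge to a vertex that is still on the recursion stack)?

DFS from E (visiting neighbors in alphabetical order); mark gray on enter, black on exit:
E gray
  L gray
    B gray
    B black
    K gray
      K→E: E is gray → back edge
First back edge: K → E.

K→E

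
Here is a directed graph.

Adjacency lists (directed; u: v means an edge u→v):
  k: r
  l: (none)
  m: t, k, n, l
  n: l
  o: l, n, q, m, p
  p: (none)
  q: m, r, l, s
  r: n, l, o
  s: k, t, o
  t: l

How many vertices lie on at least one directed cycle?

A vertex is on a directed cycle iff it belongs to a strongly connected component of size ≥ 2 (or has a self-loop).
The vertices on cycles are {k, m, o, q, r, s} — 6 in total.

6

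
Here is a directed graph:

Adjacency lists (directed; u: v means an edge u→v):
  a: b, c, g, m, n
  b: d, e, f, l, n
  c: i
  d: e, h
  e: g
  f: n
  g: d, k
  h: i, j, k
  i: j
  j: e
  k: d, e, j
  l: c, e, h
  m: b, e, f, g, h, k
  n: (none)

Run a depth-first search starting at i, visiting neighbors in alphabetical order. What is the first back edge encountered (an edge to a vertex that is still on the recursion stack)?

d→e

DFS from i (visiting neighbors in alphabetical order); mark gray on enter, black on exit:
i gray
  j gray
    e gray
      g gray
        d gray
          d→e: e is gray → back edge
First back edge: d → e.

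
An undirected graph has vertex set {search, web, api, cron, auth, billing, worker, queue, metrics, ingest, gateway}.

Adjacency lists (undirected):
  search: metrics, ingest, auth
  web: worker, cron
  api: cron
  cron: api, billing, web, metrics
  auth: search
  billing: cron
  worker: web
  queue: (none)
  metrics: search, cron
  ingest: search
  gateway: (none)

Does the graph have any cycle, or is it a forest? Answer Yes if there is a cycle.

No

DFS, tracking each vertex's parent; an edge to a visited non-parent vertex closes a cycle.
Start from worker:
visit worker (parent –)
  visit web (parent worker)
    web–worker: parent, skip
    visit cron (parent web)
      visit api (parent cron)
        api–cron: parent, skip
      visit billing (parent cron)
        billing–cron: parent, skip
      cron–web: parent, skip
      visit metrics (parent cron)
        visit search (parent metrics)
          search–metrics: parent, skip
          visit ingest (parent search)
            ingest–search: parent, skip
          visit auth (parent search)
            auth–search: parent, skip
        metrics–cron: parent, skip
visit queue (parent –)
visit gateway (parent –)
No non-parent visited neighbor found — the graph is a forest.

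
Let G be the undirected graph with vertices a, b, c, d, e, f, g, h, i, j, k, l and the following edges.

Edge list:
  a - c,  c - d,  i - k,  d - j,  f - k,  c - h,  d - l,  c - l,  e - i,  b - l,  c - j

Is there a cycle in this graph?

Yes

DFS, tracking each vertex's parent; an edge to a visited non-parent vertex closes a cycle.
Start from c:
visit c (parent –)
  visit h (parent c)
    h–c: parent, skip
  visit a (parent c)
    a–c: parent, skip
  visit j (parent c)
    visit d (parent j)
      d–j: parent, skip
      visit l (parent d)
        l–c: c visited and ≠ parent → cycle
Cycle: c – j – d – l – c.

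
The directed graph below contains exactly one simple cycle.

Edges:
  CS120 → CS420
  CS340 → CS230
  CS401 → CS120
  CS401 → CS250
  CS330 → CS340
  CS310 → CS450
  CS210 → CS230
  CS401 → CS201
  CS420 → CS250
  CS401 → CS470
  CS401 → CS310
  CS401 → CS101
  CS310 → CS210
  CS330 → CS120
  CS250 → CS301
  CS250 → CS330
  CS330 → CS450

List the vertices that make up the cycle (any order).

DFS with gray/black marking from CS250:
CS250 gray
  CS301 gray
  CS301 black
  CS330 gray
    CS340 gray
      CS230 gray
      CS230 black
    CS340 black
    CS450 gray
    CS450 black
    CS120 gray
      CS420 gray
        CS420→CS250: CS250 is gray → back edge
Back edge closes the cycle CS250 → CS330 → CS120 → CS420 → CS250; its vertices are {CS120, CS250, CS330, CS420}.

CS120, CS250, CS330, CS420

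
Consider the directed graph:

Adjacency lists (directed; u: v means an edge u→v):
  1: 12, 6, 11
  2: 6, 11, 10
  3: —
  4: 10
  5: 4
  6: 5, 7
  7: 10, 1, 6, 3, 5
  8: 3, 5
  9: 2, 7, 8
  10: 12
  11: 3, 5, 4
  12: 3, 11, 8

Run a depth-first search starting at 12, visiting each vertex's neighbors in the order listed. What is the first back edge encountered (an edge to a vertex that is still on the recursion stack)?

DFS from 12 (visiting each vertex's neighbors in the order listed); mark gray on enter, black on exit:
12 gray
  3 gray
  3 black
  11 gray
    11→3: 3 black — skip
    5 gray
      4 gray
        10 gray
          10→12: 12 is gray → back edge
First back edge: 10 → 12.

10->12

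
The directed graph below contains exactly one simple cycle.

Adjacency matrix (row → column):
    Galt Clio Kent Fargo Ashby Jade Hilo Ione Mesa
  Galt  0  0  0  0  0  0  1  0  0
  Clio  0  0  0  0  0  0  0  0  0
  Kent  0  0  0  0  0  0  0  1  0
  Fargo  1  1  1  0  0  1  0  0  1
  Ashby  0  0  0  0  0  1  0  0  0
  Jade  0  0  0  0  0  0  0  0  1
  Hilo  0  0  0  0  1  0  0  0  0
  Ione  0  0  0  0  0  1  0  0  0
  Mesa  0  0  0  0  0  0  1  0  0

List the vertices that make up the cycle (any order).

DFS with gray/black marking from Mesa:
Mesa gray
  Hilo gray
    Ashby gray
      Jade gray
        Jade→Mesa: Mesa is gray → back edge
Back edge closes the cycle Mesa → Hilo → Ashby → Jade → Mesa; its vertices are {Hilo, Jade, Mesa, Ashby}.

Hilo, Jade, Mesa, Ashby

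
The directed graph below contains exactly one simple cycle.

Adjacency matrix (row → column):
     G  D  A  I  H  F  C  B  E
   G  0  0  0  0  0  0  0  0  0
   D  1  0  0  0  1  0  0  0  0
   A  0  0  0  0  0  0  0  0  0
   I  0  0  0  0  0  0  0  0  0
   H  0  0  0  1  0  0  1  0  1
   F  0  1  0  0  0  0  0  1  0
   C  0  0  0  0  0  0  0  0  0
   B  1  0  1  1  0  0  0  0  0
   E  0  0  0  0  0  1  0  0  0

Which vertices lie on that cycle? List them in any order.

D, E, F, H

DFS with gray/black marking from D:
D gray
  G gray
  G black
  H gray
    I gray
    I black
    E gray
      F gray
        B gray
          A gray
          A black
          B→G: G black — skip
          B→I: I black — skip
        B black
        F→D: D is gray → back edge
Back edge closes the cycle D → H → E → F → D; its vertices are {D, E, F, H}.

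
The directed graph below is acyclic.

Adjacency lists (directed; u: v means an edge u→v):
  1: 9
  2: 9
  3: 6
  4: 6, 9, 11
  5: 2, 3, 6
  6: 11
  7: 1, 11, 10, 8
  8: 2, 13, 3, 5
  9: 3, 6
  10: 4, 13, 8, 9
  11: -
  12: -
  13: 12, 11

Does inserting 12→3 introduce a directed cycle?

No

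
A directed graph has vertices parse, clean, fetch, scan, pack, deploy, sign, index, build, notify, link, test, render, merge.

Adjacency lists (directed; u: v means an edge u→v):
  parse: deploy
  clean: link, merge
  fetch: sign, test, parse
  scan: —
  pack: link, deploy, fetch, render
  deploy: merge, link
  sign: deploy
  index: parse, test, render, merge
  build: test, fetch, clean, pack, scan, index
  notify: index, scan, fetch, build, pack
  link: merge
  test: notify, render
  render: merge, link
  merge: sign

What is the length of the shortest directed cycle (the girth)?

For each vertex v, BFS finds the shortest path from v back to v.
The shortest such closed walk is notify → build → test → notify, length 3.

3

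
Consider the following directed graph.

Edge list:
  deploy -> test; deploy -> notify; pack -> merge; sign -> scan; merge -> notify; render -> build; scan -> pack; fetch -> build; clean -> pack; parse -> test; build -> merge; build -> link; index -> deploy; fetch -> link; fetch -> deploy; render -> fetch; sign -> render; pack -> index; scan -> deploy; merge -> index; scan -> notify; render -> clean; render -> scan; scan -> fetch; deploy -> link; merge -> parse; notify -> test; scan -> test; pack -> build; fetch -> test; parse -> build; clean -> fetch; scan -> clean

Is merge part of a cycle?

Yes

merge is on a cycle iff merge can reach itself via ≥1 edge.
merge → parse → build → merge — yes.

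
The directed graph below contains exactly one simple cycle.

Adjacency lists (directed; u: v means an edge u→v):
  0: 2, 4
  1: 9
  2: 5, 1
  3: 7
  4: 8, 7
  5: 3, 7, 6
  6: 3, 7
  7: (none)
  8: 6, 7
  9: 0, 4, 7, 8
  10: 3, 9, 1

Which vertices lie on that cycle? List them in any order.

DFS with gray/black marking from 1:
1 gray
  9 gray
    0 gray
      2 gray
        5 gray
          3 gray
            7 gray
            7 black
          3 black
          5→7: 7 black — skip
          6 gray
            6→3: 3 black — skip
            6→7: 7 black — skip
          6 black
        5 black
        2→1: 1 is gray → back edge
Back edge closes the cycle 1 → 9 → 0 → 2 → 1; its vertices are {0, 1, 2, 9}.

0, 1, 2, 9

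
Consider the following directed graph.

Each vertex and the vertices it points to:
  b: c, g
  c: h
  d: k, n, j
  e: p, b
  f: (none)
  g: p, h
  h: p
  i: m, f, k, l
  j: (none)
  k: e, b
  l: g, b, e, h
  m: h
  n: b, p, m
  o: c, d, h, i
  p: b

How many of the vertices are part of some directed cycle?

5

A vertex is on a directed cycle iff it belongs to a strongly connected component of size ≥ 2 (or has a self-loop).
The vertices on cycles are {b, c, g, h, p} — 5 in total.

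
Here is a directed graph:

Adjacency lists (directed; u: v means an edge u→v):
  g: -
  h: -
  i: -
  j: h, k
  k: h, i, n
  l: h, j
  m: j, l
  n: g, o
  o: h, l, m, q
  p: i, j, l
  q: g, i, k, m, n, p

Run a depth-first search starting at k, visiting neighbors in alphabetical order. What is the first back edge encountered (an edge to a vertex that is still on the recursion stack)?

j->k

DFS from k (visiting neighbors in alphabetical order); mark gray on enter, black on exit:
k gray
  h gray
  h black
  i gray
  i black
  n gray
    g gray
    g black
    o gray
      o→h: h black — skip
      l gray
        l→h: h black — skip
        j gray
          j→h: h black — skip
          j→k: k is gray → back edge
First back edge: j → k.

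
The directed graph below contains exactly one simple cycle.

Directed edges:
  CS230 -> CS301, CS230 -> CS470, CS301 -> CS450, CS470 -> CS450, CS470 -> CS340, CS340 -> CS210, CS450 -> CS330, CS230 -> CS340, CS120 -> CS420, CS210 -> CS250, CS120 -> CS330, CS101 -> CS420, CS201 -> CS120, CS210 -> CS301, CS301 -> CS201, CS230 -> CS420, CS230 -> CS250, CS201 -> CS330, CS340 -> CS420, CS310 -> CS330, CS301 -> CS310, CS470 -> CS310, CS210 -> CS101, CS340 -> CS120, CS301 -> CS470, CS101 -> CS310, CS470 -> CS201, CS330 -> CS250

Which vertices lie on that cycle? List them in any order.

DFS with gray/black marking from CS301:
CS301 gray
  CS310 gray
    CS330 gray
      CS250 gray
      CS250 black
    CS330 black
  CS310 black
  CS470 gray
    CS470→CS310: CS310 black — skip
    CS201 gray
      CS120 gray
        CS420 gray
        CS420 black
        CS120→CS330: CS330 black — skip
      CS120 black
      CS201→CS330: CS330 black — skip
    CS201 black
    CS450 gray
      CS450→CS330: CS330 black — skip
    CS450 black
    CS340 gray
      CS340→CS120: CS120 black — skip
      CS340→CS420: CS420 black — skip
      CS210 gray
        CS210→CS301: CS301 is gray → back edge
Back edge closes the cycle CS301 → CS470 → CS340 → CS210 → CS301; its vertices are {CS210, CS301, CS340, CS470}.

CS210, CS301, CS340, CS470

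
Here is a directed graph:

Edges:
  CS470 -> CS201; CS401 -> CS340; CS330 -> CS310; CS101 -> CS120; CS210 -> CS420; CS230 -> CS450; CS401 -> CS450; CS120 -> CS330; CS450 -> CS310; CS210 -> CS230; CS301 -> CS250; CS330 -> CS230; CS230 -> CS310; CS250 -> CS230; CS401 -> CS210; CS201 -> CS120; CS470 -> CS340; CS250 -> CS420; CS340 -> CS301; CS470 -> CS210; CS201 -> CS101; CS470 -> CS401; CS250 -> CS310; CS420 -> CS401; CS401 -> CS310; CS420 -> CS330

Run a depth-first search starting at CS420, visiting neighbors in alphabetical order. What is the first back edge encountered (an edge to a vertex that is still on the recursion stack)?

DFS from CS420 (visiting neighbors in alphabetical order); mark gray on enter, black on exit:
CS420 gray
  CS330 gray
    CS230 gray
      CS310 gray
      CS310 black
      CS450 gray
        CS450→CS310: CS310 black — skip
      CS450 black
    CS230 black
    CS330→CS310: CS310 black — skip
  CS330 black
  CS401 gray
    CS210 gray
      CS210→CS230: CS230 black — skip
      CS210→CS420: CS420 is gray → back edge
First back edge: CS210 → CS420.

CS210→CS420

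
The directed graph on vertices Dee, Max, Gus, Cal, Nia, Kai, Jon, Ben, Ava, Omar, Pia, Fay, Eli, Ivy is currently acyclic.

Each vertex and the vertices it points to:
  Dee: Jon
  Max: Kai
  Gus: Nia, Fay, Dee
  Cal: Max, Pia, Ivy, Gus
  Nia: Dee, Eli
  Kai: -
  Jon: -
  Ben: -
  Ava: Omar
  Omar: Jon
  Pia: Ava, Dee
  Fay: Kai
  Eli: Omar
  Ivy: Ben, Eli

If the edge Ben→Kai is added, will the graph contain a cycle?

No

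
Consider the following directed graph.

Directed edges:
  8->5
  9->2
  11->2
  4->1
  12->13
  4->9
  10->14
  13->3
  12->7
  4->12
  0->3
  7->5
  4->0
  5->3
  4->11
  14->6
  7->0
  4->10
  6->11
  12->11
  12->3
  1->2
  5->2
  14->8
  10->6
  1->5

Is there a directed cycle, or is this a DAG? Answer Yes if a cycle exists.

DFS with white/gray/black marking, starting from 4:
4 gray
  11 gray
    2 gray
    2 black
  11 black
  1 gray
    5 gray
      5→2: 2 black — skip
      3 gray
      3 black
    5 black
    1→2: 2 black — skip
  1 black
  10 gray
    6 gray
      6→11: 11 black — skip
    6 black
    14 gray
      14→6: 6 black — skip
      8 gray
        8→5: 5 black — skip
      8 black
    14 black
  10 black
  0 gray
    0→3: 3 black — skip
  0 black
  9 gray
    9→2: 2 black — skip
  9 black
  12 gray
    12→3: 3 black — skip
    12→11: 11 black — skip
    13 gray
      13→3: 3 black — skip
    13 black
    7 gray
      7→0: 0 black — skip
      7→5: 5 black — skip
    7 black
  12 black
4 black
Every edge goes to a white or black vertex — no back edge, so the graph is acyclic.

No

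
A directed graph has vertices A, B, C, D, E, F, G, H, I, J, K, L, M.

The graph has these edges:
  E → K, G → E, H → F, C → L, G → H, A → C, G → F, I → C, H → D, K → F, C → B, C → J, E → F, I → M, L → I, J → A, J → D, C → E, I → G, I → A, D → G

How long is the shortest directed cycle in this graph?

3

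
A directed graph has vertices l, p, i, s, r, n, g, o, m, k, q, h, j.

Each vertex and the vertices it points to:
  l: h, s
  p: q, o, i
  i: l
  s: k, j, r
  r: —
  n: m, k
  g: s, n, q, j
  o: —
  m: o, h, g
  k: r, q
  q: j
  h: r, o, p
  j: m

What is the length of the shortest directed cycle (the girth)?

3

For each vertex v, BFS finds the shortest path from v back to v.
The shortest such closed walk is m → g → j → m, length 3.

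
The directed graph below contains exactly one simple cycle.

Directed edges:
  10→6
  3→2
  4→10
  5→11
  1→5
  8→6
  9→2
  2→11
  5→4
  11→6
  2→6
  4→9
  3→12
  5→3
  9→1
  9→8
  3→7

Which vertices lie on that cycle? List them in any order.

1, 4, 5, 9

DFS with gray/black marking from 5:
5 gray
  11 gray
    6 gray
    6 black
  11 black
  4 gray
    10 gray
      10→6: 6 black — skip
    10 black
    9 gray
      8 gray
        8→6: 6 black — skip
      8 black
      2 gray
        2→11: 11 black — skip
        2→6: 6 black — skip
      2 black
      1 gray
        1→5: 5 is gray → back edge
Back edge closes the cycle 5 → 4 → 9 → 1 → 5; its vertices are {1, 4, 5, 9}.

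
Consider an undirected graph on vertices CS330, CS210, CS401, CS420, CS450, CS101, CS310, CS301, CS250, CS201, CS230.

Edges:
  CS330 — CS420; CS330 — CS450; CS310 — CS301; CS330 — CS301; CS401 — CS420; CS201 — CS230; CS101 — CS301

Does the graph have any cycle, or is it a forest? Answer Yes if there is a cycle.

DFS, tracking each vertex's parent; an edge to a visited non-parent vertex closes a cycle.
Start from CS301:
visit CS301 (parent –)
  visit CS330 (parent CS301)
    CS330–CS301: parent, skip
    visit CS420 (parent CS330)
      CS420–CS330: parent, skip
      visit CS401 (parent CS420)
        CS401–CS420: parent, skip
    visit CS450 (parent CS330)
      CS450–CS330: parent, skip
  visit CS101 (parent CS301)
    CS101–CS301: parent, skip
  visit CS310 (parent CS301)
    CS310–CS301: parent, skip
visit CS210 (parent –)
visit CS250 (parent –)
visit CS201 (parent –)
  visit CS230 (parent CS201)
    CS230–CS201: parent, skip
No non-parent visited neighbor found — the graph is a forest.

No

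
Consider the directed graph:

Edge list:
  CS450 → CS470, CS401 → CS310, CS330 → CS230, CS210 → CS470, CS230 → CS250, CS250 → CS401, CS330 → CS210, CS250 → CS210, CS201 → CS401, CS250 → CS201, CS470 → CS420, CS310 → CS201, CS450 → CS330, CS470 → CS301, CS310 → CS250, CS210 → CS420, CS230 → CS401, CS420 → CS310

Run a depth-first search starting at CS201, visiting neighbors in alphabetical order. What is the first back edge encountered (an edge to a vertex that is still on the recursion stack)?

DFS from CS201 (visiting neighbors in alphabetical order); mark gray on enter, black on exit:
CS201 gray
  CS401 gray
    CS310 gray
      CS310→CS201: CS201 is gray → back edge
First back edge: CS310 → CS201.

CS310→CS201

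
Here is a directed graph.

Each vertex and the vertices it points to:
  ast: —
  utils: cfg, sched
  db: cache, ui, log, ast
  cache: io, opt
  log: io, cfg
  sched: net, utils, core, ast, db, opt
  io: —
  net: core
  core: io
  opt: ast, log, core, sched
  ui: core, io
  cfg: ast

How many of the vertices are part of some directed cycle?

5

A vertex is on a directed cycle iff it belongs to a strongly connected component of size ≥ 2 (or has a self-loop).
The vertices on cycles are {db, opt, cache, sched, utils} — 5 in total.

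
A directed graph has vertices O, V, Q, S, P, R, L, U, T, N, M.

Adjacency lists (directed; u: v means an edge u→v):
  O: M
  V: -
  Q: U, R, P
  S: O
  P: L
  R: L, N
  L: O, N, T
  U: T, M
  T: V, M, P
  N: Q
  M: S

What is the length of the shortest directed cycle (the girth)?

3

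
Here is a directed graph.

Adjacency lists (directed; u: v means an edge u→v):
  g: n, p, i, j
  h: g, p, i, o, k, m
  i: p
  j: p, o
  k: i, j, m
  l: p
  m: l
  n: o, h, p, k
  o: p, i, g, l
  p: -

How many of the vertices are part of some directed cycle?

6

A vertex is on a directed cycle iff it belongs to a strongly connected component of size ≥ 2 (or has a self-loop).
The vertices on cycles are {g, h, j, k, n, o} — 6 in total.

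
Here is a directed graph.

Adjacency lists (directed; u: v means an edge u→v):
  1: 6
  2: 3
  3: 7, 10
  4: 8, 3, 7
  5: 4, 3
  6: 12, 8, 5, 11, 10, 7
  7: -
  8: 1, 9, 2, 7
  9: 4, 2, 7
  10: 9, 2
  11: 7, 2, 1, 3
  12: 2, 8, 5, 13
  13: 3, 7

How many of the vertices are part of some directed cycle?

A vertex is on a directed cycle iff it belongs to a strongly connected component of size ≥ 2 (or has a self-loop).
The vertices on cycles are {1, 2, 3, 4, 5, 6, 8, 9, 10, 11, 12, 13} — 12 in total.

12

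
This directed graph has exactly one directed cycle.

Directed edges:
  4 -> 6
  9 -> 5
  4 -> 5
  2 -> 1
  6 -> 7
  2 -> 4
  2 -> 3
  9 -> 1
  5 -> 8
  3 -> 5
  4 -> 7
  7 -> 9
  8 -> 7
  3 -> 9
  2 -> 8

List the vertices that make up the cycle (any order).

DFS with gray/black marking from 9:
9 gray
  1 gray
  1 black
  5 gray
    8 gray
      7 gray
        7→9: 9 is gray → back edge
Back edge closes the cycle 9 → 5 → 8 → 7 → 9; its vertices are {5, 7, 8, 9}.

5, 7, 8, 9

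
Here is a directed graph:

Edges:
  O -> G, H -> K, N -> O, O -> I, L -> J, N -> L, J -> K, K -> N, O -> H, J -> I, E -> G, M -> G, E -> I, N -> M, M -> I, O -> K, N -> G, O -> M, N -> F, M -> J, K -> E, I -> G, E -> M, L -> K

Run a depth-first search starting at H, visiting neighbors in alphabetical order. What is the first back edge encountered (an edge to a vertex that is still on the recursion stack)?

J->K

DFS from H (visiting neighbors in alphabetical order); mark gray on enter, black on exit:
H gray
  K gray
    E gray
      G gray
      G black
      I gray
        I→G: G black — skip
      I black
      M gray
        M→G: G black — skip
        M→I: I black — skip
        J gray
          J→I: I black — skip
          J→K: K is gray → back edge
First back edge: J → K.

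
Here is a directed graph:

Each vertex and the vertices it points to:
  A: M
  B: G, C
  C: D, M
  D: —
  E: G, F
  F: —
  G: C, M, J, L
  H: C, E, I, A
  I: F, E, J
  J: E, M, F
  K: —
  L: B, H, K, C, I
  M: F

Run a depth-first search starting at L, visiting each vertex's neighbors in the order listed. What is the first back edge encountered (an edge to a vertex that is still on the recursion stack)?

E→G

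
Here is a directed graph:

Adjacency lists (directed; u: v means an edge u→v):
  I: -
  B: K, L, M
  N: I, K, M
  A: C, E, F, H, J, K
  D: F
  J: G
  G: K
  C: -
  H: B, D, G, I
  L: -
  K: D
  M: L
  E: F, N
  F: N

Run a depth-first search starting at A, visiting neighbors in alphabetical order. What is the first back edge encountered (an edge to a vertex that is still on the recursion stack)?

D→F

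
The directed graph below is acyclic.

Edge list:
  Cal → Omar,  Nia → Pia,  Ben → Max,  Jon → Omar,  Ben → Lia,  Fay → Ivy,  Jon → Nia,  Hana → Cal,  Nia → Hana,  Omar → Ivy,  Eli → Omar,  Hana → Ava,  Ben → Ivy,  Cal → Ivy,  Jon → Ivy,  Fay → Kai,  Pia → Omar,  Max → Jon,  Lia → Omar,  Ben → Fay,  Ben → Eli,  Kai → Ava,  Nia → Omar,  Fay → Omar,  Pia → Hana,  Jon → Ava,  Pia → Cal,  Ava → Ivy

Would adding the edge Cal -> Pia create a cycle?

Yes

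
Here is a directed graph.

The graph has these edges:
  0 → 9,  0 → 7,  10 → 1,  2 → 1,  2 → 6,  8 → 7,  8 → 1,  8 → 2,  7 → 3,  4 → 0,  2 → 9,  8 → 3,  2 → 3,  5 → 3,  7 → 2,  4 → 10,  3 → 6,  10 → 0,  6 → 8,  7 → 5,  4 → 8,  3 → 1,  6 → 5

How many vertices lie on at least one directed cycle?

6

A vertex is on a directed cycle iff it belongs to a strongly connected component of size ≥ 2 (or has a self-loop).
The vertices on cycles are {2, 3, 5, 6, 7, 8} — 6 in total.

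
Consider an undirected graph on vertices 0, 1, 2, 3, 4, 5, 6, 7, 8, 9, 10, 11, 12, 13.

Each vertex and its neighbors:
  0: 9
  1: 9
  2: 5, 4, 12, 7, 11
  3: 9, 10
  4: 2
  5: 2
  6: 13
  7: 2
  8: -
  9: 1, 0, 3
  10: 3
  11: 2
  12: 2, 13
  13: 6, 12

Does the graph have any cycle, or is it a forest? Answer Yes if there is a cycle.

DFS, tracking each vertex's parent; an edge to a visited non-parent vertex closes a cycle.
Start from 2:
visit 2 (parent –)
  visit 5 (parent 2)
    5–2: parent, skip
  visit 4 (parent 2)
    4–2: parent, skip
  visit 12 (parent 2)
    12–2: parent, skip
    visit 13 (parent 12)
      visit 6 (parent 13)
        6–13: parent, skip
      13–12: parent, skip
  visit 7 (parent 2)
    7–2: parent, skip
  visit 11 (parent 2)
    11–2: parent, skip
visit 0 (parent –)
  visit 9 (parent 0)
    visit 1 (parent 9)
      1–9: parent, skip
    9–0: parent, skip
    visit 3 (parent 9)
      3–9: parent, skip
      visit 10 (parent 3)
        10–3: parent, skip
visit 8 (parent –)
No non-parent visited neighbor found — the graph is a forest.

No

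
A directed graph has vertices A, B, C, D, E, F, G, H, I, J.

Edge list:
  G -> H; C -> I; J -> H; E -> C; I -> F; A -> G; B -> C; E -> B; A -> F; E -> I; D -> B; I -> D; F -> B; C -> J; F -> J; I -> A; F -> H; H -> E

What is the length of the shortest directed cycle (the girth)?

4

For each vertex v, BFS finds the shortest path from v back to v.
The shortest such closed walk is E → C → J → H → E, length 4.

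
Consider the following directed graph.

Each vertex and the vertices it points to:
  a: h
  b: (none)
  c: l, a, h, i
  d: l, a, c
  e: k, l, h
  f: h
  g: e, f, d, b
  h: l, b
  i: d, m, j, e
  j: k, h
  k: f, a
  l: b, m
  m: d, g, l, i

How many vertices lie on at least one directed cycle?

A vertex is on a directed cycle iff it belongs to a strongly connected component of size ≥ 2 (or has a self-loop).
The vertices on cycles are {a, c, d, e, f, g, h, i, j, k, l, m} — 12 in total.

12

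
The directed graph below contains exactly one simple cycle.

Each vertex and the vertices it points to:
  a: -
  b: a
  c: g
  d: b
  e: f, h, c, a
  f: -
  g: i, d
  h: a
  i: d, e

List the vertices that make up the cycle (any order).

c, e, g, i

DFS with gray/black marking from i:
i gray
  d gray
    b gray
      a gray
      a black
    b black
  d black
  e gray
    f gray
    f black
    h gray
      h→a: a black — skip
    h black
    c gray
      g gray
        g→i: i is gray → back edge
Back edge closes the cycle i → e → c → g → i; its vertices are {c, e, g, i}.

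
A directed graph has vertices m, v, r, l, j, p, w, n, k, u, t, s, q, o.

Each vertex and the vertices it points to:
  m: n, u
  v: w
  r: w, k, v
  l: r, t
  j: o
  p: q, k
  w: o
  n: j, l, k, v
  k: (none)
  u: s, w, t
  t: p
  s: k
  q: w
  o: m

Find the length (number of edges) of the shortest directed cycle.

4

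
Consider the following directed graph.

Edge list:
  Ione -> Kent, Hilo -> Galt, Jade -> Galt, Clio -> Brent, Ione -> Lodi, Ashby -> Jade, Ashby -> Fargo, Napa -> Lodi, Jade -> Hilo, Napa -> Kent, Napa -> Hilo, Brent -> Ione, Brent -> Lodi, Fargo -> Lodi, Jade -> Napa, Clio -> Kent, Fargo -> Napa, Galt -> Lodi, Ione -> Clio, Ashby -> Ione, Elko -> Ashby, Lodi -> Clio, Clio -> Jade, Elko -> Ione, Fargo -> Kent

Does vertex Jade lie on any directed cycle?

Jade is on a cycle iff Jade can reach itself via ≥1 edge.
Jade → Napa → Lodi → Clio → Jade — yes.

Yes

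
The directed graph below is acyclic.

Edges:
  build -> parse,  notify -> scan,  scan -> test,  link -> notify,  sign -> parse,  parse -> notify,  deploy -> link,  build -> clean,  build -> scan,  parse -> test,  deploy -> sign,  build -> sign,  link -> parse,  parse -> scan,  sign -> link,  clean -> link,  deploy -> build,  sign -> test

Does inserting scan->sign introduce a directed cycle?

Adding scan→sign creates a cycle iff sign can already reach scan.
Path from sign: sign → parse → scan.
So sign → … → scan → sign is a cycle.

Yes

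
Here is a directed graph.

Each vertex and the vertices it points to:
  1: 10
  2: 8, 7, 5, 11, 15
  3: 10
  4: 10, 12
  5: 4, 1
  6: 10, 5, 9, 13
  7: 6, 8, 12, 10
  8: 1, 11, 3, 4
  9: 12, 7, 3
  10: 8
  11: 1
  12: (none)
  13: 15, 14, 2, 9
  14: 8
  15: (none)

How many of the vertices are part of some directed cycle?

11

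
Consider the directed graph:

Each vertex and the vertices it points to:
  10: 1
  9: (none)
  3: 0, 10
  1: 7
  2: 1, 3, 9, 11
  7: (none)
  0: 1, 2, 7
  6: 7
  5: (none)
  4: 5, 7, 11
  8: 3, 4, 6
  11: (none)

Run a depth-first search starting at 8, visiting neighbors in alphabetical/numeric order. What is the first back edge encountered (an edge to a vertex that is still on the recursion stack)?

2->3

DFS from 8 (visiting neighbors in alphabetical/numeric order); mark gray on enter, black on exit:
8 gray
  3 gray
    0 gray
      1 gray
        7 gray
        7 black
      1 black
      2 gray
        2→1: 1 black — skip
        2→3: 3 is gray → back edge
First back edge: 2 → 3.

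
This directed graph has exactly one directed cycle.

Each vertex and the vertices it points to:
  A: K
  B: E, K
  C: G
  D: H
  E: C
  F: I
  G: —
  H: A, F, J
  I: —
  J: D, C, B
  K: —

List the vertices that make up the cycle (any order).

DFS with gray/black marking from J:
J gray
  D gray
    H gray
      A gray
        K gray
        K black
      A black
      F gray
        I gray
        I black
      F black
      H→J: J is gray → back edge
Back edge closes the cycle J → D → H → J; its vertices are {D, H, J}.

D, H, J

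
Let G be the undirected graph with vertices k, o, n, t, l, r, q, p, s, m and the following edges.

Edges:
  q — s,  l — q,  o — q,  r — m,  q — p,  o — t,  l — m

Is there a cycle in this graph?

DFS, tracking each vertex's parent; an edge to a visited non-parent vertex closes a cycle.
Start from n:
visit n (parent –)
visit k (parent –)
visit o (parent –)
  visit q (parent o)
    q–o: parent, skip
    visit p (parent q)
      p–q: parent, skip
    visit s (parent q)
      s–q: parent, skip
    visit l (parent q)
      l–q: parent, skip
      visit m (parent l)
        visit r (parent m)
          r–m: parent, skip
        m–l: parent, skip
  visit t (parent o)
    t–o: parent, skip
No non-parent visited neighbor found — the graph is a forest.

No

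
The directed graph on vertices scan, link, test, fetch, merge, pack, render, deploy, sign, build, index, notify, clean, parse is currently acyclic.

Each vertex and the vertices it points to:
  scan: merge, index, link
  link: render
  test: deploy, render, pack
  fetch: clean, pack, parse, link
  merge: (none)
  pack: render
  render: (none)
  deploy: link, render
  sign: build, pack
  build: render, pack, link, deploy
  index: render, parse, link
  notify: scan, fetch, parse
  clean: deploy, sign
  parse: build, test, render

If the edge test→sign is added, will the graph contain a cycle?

No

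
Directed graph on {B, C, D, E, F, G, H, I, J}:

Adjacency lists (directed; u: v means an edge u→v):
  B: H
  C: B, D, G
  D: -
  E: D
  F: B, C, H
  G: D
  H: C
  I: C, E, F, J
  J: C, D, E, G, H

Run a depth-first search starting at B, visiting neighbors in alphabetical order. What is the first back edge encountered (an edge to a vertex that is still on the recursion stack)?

DFS from B (visiting neighbors in alphabetical order); mark gray on enter, black on exit:
B gray
  H gray
    C gray
      C→B: B is gray → back edge
First back edge: C → B.

C->B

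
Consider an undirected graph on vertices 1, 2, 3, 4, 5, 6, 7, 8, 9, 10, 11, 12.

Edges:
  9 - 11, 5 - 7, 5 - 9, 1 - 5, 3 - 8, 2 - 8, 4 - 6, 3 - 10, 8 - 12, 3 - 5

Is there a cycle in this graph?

DFS, tracking each vertex's parent; an edge to a visited non-parent vertex closes a cycle.
Start from 9:
visit 9 (parent –)
  visit 11 (parent 9)
    11–9: parent, skip
  visit 5 (parent 9)
    visit 7 (parent 5)
      7–5: parent, skip
    visit 3 (parent 5)
      3–5: parent, skip
      visit 8 (parent 3)
        visit 12 (parent 8)
          12–8: parent, skip
        8–3: parent, skip
        visit 2 (parent 8)
          2–8: parent, skip
      visit 10 (parent 3)
        10–3: parent, skip
    visit 1 (parent 5)
      1–5: parent, skip
    5–9: parent, skip
visit 4 (parent –)
  visit 6 (parent 4)
    6–4: parent, skip
No non-parent visited neighbor found — the graph is a forest.

No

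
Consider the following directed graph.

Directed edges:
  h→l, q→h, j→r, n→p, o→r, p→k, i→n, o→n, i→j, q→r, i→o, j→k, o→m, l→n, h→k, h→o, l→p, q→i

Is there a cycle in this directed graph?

No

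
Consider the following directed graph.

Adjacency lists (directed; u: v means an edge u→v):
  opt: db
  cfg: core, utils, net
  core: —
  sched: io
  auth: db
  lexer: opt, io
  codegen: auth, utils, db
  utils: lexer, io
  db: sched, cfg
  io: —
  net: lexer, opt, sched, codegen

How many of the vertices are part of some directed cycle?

8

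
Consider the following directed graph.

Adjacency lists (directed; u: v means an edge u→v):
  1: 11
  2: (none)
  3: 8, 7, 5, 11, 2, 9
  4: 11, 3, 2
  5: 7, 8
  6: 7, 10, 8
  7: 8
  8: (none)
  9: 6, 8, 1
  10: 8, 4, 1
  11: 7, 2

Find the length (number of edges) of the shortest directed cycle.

For each vertex v, BFS finds the shortest path from v back to v.
The shortest such closed walk is 10 → 4 → 3 → 9 → 6 → 10, length 5.

5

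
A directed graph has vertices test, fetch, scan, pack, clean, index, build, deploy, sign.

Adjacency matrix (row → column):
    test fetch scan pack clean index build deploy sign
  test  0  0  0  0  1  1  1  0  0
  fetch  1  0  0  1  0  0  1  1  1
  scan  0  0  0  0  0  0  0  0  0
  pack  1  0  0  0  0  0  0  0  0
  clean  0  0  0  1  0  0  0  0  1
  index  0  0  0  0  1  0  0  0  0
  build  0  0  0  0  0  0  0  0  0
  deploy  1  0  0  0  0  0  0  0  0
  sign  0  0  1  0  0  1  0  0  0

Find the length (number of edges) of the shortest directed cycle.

For each vertex v, BFS finds the shortest path from v back to v.
The shortest such closed walk is sign → index → clean → sign, length 3.

3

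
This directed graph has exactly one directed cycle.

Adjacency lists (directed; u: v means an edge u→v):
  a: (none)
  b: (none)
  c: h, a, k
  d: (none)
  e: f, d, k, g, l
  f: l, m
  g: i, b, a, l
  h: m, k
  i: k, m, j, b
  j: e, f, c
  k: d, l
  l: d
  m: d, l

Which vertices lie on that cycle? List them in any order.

e, g, i, j

DFS with gray/black marking from j:
j gray
  e gray
    f gray
      l gray
        d gray
        d black
      l black
      m gray
        m→d: d black — skip
        m→l: l black — skip
      m black
    f black
    e→d: d black — skip
    k gray
      k→d: d black — skip
      k→l: l black — skip
    k black
    g gray
      i gray
        i→k: k black — skip
        i→m: m black — skip
        i→j: j is gray → back edge
Back edge closes the cycle j → e → g → i → j; its vertices are {e, g, i, j}.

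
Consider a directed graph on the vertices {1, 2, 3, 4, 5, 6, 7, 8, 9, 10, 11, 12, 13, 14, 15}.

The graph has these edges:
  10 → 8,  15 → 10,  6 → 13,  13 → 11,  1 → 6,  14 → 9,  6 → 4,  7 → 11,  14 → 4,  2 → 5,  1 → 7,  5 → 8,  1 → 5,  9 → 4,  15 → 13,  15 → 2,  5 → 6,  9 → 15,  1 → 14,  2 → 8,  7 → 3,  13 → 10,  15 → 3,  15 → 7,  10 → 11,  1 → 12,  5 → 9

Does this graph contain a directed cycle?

Yes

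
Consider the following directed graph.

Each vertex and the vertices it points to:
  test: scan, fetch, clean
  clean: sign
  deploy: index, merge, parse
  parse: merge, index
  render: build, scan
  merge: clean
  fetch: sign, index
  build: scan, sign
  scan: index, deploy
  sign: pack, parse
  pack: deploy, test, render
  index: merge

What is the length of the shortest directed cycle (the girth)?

For each vertex v, BFS finds the shortest path from v back to v.
The shortest such closed walk is pack → render → build → sign → pack, length 4.

4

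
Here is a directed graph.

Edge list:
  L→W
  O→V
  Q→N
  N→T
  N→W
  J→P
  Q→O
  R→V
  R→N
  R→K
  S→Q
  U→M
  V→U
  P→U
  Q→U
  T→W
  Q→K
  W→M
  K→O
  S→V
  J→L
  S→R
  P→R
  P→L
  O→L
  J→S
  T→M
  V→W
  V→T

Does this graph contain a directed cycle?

DFS with white/gray/black marking, starting from U:
U gray
  M gray
  M black
U black
T gray
  W gray
    W→M: M black — skip
  W black
  T→M: M black — skip
T black
V gray
  V→W: W black — skip
  V→T: T black — skip
  V→U: U black — skip
V black
P gray
  R gray
    K gray
      O gray
        O→V: V black — skip
        L gray
          L→W: W black — skip
        L black
      O black
    K black
    N gray
      N→T: T black — skip
      N→W: W black — skip
    N black
    R→V: V black — skip
  R black
  P→L: L black — skip
  P→U: U black — skip
P black
J gray
  S gray
    Q gray
      Q→N: N black — skip
      Q→O: O black — skip
      Q→K: K black — skip
      Q→U: U black — skip
    Q black
    S→V: V black — skip
    S→R: R black — skip
  S black
  J→P: P black — skip
  J→L: L black — skip
J black
Every edge goes to a white or black vertex — no back edge, so the graph is acyclic.

No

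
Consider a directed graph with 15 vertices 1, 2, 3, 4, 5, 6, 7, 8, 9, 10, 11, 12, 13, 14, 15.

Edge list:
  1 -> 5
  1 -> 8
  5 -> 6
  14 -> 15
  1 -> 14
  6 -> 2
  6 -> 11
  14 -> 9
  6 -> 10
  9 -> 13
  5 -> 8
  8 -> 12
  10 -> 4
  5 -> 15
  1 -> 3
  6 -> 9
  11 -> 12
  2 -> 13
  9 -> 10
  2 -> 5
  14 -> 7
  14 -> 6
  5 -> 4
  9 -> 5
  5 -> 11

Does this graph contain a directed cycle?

Yes

DFS with white/gray/black marking, starting from 2:
2 gray
  13 gray
  13 black
  5 gray
    11 gray
      12 gray
      12 black
    11 black
    6 gray
      6→11: 11 black — skip
      10 gray
        4 gray
        4 black
      10 black
      9 gray
        9→13: 13 black — skip
        9→10: 10 black — skip
        9→5: 5 is gray → back edge
Back edge found, so a cycle exists: 5 → 6 → 9 → 5.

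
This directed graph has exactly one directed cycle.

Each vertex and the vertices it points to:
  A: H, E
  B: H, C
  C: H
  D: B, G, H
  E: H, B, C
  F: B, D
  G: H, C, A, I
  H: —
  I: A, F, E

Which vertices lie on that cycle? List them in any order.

DFS with gray/black marking from G:
G gray
  H gray
  H black
  C gray
    C→H: H black — skip
  C black
  A gray
    A→H: H black — skip
    E gray
      E→H: H black — skip
      B gray
        B→H: H black — skip
        B→C: C black — skip
      B black
      E→C: C black — skip
    E black
  A black
  I gray
    I→A: A black — skip
    F gray
      F→B: B black — skip
      D gray
        D→B: B black — skip
        D→G: G is gray → back edge
Back edge closes the cycle G → I → F → D → G; its vertices are {D, F, G, I}.

D, F, G, I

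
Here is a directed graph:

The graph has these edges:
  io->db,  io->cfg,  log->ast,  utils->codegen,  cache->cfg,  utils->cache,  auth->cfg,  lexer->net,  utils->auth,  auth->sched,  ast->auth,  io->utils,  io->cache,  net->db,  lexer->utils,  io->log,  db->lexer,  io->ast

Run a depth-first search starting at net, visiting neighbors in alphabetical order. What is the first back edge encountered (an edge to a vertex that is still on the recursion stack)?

DFS from net (visiting neighbors in alphabetical order); mark gray on enter, black on exit:
net gray
  db gray
    lexer gray
      lexer→net: net is gray → back edge
First back edge: lexer → net.

lexer->net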